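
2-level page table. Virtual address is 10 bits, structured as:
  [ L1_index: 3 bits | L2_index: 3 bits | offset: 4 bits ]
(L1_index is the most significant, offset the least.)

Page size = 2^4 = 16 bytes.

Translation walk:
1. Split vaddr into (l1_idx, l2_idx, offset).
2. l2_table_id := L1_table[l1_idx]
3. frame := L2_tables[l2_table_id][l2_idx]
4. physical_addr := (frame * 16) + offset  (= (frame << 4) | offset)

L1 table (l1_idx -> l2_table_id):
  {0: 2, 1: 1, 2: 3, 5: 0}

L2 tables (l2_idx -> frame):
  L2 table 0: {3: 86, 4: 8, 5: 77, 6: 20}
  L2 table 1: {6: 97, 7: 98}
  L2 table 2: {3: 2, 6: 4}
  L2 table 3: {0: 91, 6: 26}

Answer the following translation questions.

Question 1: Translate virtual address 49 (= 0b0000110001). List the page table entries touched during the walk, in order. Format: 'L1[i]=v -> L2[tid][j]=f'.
vaddr = 49 = 0b0000110001
Split: l1_idx=0, l2_idx=3, offset=1

Answer: L1[0]=2 -> L2[2][3]=2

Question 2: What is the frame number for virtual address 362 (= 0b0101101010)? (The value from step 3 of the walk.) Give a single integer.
vaddr = 362: l1_idx=2, l2_idx=6
L1[2] = 3; L2[3][6] = 26

Answer: 26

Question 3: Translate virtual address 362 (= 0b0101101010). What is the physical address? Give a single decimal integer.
Answer: 426

Derivation:
vaddr = 362 = 0b0101101010
Split: l1_idx=2, l2_idx=6, offset=10
L1[2] = 3
L2[3][6] = 26
paddr = 26 * 16 + 10 = 426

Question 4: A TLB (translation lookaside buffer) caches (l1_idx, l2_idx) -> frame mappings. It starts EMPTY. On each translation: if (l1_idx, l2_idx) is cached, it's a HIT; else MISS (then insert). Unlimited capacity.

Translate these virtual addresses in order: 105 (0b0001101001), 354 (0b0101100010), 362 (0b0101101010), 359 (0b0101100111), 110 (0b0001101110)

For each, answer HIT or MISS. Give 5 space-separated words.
vaddr=105: (0,6) not in TLB -> MISS, insert
vaddr=354: (2,6) not in TLB -> MISS, insert
vaddr=362: (2,6) in TLB -> HIT
vaddr=359: (2,6) in TLB -> HIT
vaddr=110: (0,6) in TLB -> HIT

Answer: MISS MISS HIT HIT HIT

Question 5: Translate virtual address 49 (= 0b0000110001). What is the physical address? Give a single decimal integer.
vaddr = 49 = 0b0000110001
Split: l1_idx=0, l2_idx=3, offset=1
L1[0] = 2
L2[2][3] = 2
paddr = 2 * 16 + 1 = 33

Answer: 33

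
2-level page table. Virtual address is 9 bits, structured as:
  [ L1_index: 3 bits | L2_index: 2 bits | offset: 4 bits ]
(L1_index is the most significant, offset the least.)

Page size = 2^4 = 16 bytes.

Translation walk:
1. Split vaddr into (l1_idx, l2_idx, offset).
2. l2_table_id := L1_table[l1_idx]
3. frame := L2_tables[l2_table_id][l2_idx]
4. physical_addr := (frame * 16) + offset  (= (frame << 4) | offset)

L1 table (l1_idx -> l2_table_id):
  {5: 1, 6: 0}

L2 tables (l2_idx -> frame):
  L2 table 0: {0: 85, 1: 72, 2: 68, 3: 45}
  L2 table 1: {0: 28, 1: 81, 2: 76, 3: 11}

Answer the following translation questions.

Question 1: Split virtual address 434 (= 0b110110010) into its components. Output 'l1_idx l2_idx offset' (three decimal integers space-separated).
vaddr = 434 = 0b110110010
  top 3 bits -> l1_idx = 6
  next 2 bits -> l2_idx = 3
  bottom 4 bits -> offset = 2

Answer: 6 3 2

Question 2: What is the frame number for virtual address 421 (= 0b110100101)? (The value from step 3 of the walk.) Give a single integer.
Answer: 68

Derivation:
vaddr = 421: l1_idx=6, l2_idx=2
L1[6] = 0; L2[0][2] = 68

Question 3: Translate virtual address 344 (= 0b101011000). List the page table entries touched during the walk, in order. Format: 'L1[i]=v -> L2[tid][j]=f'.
vaddr = 344 = 0b101011000
Split: l1_idx=5, l2_idx=1, offset=8

Answer: L1[5]=1 -> L2[1][1]=81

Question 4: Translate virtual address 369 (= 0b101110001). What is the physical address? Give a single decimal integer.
Answer: 177

Derivation:
vaddr = 369 = 0b101110001
Split: l1_idx=5, l2_idx=3, offset=1
L1[5] = 1
L2[1][3] = 11
paddr = 11 * 16 + 1 = 177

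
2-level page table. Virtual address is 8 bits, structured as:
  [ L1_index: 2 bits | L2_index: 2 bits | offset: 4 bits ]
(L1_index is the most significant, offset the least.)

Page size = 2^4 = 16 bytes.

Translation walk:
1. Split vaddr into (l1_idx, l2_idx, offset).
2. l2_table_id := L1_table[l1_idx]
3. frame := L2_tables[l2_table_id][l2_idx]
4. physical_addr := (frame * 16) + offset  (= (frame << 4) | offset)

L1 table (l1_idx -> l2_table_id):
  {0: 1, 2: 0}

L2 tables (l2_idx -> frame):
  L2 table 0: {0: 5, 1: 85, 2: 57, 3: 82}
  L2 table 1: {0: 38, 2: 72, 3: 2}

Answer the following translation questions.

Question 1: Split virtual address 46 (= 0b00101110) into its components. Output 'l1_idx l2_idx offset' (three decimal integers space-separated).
vaddr = 46 = 0b00101110
  top 2 bits -> l1_idx = 0
  next 2 bits -> l2_idx = 2
  bottom 4 bits -> offset = 14

Answer: 0 2 14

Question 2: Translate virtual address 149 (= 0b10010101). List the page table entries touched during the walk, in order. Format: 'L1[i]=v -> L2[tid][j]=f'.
vaddr = 149 = 0b10010101
Split: l1_idx=2, l2_idx=1, offset=5

Answer: L1[2]=0 -> L2[0][1]=85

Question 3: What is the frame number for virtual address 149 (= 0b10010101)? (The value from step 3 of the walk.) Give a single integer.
Answer: 85

Derivation:
vaddr = 149: l1_idx=2, l2_idx=1
L1[2] = 0; L2[0][1] = 85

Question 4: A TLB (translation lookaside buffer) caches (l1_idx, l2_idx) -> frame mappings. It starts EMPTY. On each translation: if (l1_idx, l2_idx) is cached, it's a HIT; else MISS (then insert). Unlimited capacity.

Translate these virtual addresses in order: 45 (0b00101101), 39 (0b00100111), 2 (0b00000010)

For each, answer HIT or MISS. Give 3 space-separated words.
Answer: MISS HIT MISS

Derivation:
vaddr=45: (0,2) not in TLB -> MISS, insert
vaddr=39: (0,2) in TLB -> HIT
vaddr=2: (0,0) not in TLB -> MISS, insert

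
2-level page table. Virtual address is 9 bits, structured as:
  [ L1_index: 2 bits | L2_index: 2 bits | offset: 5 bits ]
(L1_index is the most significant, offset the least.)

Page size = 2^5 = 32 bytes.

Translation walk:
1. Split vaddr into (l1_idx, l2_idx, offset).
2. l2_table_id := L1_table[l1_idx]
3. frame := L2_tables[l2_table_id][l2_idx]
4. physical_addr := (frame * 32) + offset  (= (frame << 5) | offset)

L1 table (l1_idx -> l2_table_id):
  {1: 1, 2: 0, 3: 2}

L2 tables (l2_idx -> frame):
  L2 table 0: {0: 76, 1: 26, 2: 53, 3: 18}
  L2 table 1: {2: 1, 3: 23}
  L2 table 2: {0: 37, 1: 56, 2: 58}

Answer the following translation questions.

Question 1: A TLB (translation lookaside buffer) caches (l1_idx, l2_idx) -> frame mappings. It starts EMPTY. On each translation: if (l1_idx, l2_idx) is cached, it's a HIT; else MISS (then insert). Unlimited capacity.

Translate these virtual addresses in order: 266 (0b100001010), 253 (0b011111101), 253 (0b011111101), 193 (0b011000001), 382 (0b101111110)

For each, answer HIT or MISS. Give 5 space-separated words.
Answer: MISS MISS HIT MISS MISS

Derivation:
vaddr=266: (2,0) not in TLB -> MISS, insert
vaddr=253: (1,3) not in TLB -> MISS, insert
vaddr=253: (1,3) in TLB -> HIT
vaddr=193: (1,2) not in TLB -> MISS, insert
vaddr=382: (2,3) not in TLB -> MISS, insert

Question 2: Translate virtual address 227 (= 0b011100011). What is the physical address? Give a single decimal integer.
vaddr = 227 = 0b011100011
Split: l1_idx=1, l2_idx=3, offset=3
L1[1] = 1
L2[1][3] = 23
paddr = 23 * 32 + 3 = 739

Answer: 739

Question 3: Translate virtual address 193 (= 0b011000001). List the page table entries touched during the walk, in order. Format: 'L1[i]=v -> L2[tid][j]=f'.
vaddr = 193 = 0b011000001
Split: l1_idx=1, l2_idx=2, offset=1

Answer: L1[1]=1 -> L2[1][2]=1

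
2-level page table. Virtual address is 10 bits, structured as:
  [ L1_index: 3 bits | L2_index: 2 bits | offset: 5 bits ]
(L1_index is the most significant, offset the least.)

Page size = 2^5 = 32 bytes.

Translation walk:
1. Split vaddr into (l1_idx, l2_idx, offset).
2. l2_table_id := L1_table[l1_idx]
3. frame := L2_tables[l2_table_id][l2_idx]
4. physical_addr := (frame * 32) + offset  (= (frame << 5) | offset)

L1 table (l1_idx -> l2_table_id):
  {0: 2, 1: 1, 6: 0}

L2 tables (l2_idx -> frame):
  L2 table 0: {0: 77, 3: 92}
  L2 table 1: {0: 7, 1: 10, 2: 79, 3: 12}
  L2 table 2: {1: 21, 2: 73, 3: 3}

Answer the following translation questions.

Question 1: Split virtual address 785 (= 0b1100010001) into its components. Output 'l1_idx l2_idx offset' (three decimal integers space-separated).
Answer: 6 0 17

Derivation:
vaddr = 785 = 0b1100010001
  top 3 bits -> l1_idx = 6
  next 2 bits -> l2_idx = 0
  bottom 5 bits -> offset = 17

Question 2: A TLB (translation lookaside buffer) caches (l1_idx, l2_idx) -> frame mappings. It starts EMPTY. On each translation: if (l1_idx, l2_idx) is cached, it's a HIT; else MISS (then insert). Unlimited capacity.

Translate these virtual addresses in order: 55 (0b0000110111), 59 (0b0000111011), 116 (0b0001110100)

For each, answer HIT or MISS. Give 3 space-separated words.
vaddr=55: (0,1) not in TLB -> MISS, insert
vaddr=59: (0,1) in TLB -> HIT
vaddr=116: (0,3) not in TLB -> MISS, insert

Answer: MISS HIT MISS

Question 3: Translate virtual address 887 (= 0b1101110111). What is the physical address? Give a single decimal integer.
vaddr = 887 = 0b1101110111
Split: l1_idx=6, l2_idx=3, offset=23
L1[6] = 0
L2[0][3] = 92
paddr = 92 * 32 + 23 = 2967

Answer: 2967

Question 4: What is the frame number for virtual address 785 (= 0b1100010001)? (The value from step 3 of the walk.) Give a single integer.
vaddr = 785: l1_idx=6, l2_idx=0
L1[6] = 0; L2[0][0] = 77

Answer: 77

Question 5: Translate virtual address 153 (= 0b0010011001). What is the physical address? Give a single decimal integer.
vaddr = 153 = 0b0010011001
Split: l1_idx=1, l2_idx=0, offset=25
L1[1] = 1
L2[1][0] = 7
paddr = 7 * 32 + 25 = 249

Answer: 249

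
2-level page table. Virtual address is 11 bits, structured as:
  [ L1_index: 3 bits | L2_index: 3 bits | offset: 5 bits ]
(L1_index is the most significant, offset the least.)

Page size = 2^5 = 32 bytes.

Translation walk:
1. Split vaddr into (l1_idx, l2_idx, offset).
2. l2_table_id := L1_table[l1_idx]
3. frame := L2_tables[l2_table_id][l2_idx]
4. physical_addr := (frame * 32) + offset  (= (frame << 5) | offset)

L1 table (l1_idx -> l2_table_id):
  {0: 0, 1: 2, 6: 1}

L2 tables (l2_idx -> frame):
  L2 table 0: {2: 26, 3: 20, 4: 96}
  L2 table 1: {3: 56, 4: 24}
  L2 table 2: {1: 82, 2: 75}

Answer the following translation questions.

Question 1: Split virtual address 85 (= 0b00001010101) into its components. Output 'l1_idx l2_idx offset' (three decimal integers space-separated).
Answer: 0 2 21

Derivation:
vaddr = 85 = 0b00001010101
  top 3 bits -> l1_idx = 0
  next 3 bits -> l2_idx = 2
  bottom 5 bits -> offset = 21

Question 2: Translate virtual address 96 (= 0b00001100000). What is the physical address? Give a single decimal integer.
Answer: 640

Derivation:
vaddr = 96 = 0b00001100000
Split: l1_idx=0, l2_idx=3, offset=0
L1[0] = 0
L2[0][3] = 20
paddr = 20 * 32 + 0 = 640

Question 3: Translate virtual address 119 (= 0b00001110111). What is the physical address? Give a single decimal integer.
Answer: 663

Derivation:
vaddr = 119 = 0b00001110111
Split: l1_idx=0, l2_idx=3, offset=23
L1[0] = 0
L2[0][3] = 20
paddr = 20 * 32 + 23 = 663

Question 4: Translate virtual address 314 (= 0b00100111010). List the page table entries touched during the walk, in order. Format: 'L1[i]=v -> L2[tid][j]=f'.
Answer: L1[1]=2 -> L2[2][1]=82

Derivation:
vaddr = 314 = 0b00100111010
Split: l1_idx=1, l2_idx=1, offset=26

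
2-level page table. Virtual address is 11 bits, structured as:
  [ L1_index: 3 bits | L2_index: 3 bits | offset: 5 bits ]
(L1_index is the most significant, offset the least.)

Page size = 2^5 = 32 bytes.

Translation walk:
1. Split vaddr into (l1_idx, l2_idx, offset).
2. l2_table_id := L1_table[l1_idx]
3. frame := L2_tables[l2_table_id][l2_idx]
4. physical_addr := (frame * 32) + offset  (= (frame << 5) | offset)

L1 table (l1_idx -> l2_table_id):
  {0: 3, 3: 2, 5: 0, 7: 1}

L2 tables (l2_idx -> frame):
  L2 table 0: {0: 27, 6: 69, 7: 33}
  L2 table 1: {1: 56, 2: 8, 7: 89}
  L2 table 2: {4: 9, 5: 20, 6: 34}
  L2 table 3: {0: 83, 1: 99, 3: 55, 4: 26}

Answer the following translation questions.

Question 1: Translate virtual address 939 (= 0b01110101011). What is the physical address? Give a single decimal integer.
vaddr = 939 = 0b01110101011
Split: l1_idx=3, l2_idx=5, offset=11
L1[3] = 2
L2[2][5] = 20
paddr = 20 * 32 + 11 = 651

Answer: 651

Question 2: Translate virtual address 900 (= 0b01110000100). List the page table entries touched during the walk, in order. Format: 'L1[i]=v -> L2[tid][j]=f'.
Answer: L1[3]=2 -> L2[2][4]=9

Derivation:
vaddr = 900 = 0b01110000100
Split: l1_idx=3, l2_idx=4, offset=4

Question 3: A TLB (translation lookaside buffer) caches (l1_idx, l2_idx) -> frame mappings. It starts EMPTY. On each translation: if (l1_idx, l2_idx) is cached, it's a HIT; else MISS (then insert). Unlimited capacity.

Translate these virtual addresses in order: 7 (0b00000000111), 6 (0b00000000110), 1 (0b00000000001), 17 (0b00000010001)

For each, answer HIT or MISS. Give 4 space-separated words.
Answer: MISS HIT HIT HIT

Derivation:
vaddr=7: (0,0) not in TLB -> MISS, insert
vaddr=6: (0,0) in TLB -> HIT
vaddr=1: (0,0) in TLB -> HIT
vaddr=17: (0,0) in TLB -> HIT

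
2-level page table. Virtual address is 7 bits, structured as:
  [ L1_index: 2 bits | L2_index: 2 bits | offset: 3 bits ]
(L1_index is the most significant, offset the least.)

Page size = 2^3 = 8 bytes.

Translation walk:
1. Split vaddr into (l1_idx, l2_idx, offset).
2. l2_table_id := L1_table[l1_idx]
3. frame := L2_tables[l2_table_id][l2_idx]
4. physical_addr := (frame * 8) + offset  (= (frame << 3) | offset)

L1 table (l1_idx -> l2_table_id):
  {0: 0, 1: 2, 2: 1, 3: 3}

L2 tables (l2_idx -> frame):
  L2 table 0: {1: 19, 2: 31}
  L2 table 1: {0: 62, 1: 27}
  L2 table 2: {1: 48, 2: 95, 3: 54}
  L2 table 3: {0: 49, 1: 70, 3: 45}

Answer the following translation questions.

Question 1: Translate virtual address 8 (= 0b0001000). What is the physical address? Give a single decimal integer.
Answer: 152

Derivation:
vaddr = 8 = 0b0001000
Split: l1_idx=0, l2_idx=1, offset=0
L1[0] = 0
L2[0][1] = 19
paddr = 19 * 8 + 0 = 152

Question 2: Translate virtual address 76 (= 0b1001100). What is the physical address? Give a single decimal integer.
vaddr = 76 = 0b1001100
Split: l1_idx=2, l2_idx=1, offset=4
L1[2] = 1
L2[1][1] = 27
paddr = 27 * 8 + 4 = 220

Answer: 220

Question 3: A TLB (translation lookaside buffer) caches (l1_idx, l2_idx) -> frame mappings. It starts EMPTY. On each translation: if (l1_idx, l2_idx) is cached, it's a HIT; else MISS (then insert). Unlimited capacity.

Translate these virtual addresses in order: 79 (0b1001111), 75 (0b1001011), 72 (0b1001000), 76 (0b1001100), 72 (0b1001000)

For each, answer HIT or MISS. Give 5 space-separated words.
Answer: MISS HIT HIT HIT HIT

Derivation:
vaddr=79: (2,1) not in TLB -> MISS, insert
vaddr=75: (2,1) in TLB -> HIT
vaddr=72: (2,1) in TLB -> HIT
vaddr=76: (2,1) in TLB -> HIT
vaddr=72: (2,1) in TLB -> HIT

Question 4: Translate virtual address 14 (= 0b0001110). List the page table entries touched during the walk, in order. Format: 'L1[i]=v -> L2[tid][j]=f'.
vaddr = 14 = 0b0001110
Split: l1_idx=0, l2_idx=1, offset=6

Answer: L1[0]=0 -> L2[0][1]=19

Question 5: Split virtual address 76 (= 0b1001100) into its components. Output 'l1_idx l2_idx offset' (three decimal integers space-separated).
Answer: 2 1 4

Derivation:
vaddr = 76 = 0b1001100
  top 2 bits -> l1_idx = 2
  next 2 bits -> l2_idx = 1
  bottom 3 bits -> offset = 4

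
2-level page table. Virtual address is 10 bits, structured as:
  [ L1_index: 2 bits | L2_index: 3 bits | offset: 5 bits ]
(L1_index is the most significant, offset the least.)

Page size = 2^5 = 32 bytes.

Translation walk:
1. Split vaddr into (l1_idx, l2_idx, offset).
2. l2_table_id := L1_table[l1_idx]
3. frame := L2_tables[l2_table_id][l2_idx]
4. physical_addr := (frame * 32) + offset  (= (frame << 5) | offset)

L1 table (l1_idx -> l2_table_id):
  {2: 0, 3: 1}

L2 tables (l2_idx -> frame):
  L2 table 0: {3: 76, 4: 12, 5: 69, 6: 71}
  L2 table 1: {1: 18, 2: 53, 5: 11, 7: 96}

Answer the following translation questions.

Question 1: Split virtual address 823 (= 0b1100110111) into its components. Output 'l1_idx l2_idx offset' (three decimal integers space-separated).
vaddr = 823 = 0b1100110111
  top 2 bits -> l1_idx = 3
  next 3 bits -> l2_idx = 1
  bottom 5 bits -> offset = 23

Answer: 3 1 23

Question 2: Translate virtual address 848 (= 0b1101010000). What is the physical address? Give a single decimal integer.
Answer: 1712

Derivation:
vaddr = 848 = 0b1101010000
Split: l1_idx=3, l2_idx=2, offset=16
L1[3] = 1
L2[1][2] = 53
paddr = 53 * 32 + 16 = 1712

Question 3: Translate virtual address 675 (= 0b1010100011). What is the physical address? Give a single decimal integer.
Answer: 2211

Derivation:
vaddr = 675 = 0b1010100011
Split: l1_idx=2, l2_idx=5, offset=3
L1[2] = 0
L2[0][5] = 69
paddr = 69 * 32 + 3 = 2211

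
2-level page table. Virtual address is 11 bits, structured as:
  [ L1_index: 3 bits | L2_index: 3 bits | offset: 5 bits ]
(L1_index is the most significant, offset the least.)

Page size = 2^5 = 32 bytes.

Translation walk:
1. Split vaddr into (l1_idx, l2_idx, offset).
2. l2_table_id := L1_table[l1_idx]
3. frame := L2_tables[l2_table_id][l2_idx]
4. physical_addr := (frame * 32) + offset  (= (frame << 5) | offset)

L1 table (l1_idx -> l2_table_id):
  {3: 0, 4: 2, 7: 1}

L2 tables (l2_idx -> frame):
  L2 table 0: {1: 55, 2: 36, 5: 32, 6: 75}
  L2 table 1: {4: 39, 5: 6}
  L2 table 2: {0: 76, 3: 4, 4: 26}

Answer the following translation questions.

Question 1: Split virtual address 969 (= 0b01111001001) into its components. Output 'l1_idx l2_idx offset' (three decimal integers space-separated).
Answer: 3 6 9

Derivation:
vaddr = 969 = 0b01111001001
  top 3 bits -> l1_idx = 3
  next 3 bits -> l2_idx = 6
  bottom 5 bits -> offset = 9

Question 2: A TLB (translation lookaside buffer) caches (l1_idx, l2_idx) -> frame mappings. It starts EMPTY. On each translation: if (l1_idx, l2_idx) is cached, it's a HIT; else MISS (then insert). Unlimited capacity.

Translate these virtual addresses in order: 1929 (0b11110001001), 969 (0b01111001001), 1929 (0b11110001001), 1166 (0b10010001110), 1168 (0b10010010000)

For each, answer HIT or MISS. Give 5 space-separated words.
vaddr=1929: (7,4) not in TLB -> MISS, insert
vaddr=969: (3,6) not in TLB -> MISS, insert
vaddr=1929: (7,4) in TLB -> HIT
vaddr=1166: (4,4) not in TLB -> MISS, insert
vaddr=1168: (4,4) in TLB -> HIT

Answer: MISS MISS HIT MISS HIT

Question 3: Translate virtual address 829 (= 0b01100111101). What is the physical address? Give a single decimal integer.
Answer: 1789

Derivation:
vaddr = 829 = 0b01100111101
Split: l1_idx=3, l2_idx=1, offset=29
L1[3] = 0
L2[0][1] = 55
paddr = 55 * 32 + 29 = 1789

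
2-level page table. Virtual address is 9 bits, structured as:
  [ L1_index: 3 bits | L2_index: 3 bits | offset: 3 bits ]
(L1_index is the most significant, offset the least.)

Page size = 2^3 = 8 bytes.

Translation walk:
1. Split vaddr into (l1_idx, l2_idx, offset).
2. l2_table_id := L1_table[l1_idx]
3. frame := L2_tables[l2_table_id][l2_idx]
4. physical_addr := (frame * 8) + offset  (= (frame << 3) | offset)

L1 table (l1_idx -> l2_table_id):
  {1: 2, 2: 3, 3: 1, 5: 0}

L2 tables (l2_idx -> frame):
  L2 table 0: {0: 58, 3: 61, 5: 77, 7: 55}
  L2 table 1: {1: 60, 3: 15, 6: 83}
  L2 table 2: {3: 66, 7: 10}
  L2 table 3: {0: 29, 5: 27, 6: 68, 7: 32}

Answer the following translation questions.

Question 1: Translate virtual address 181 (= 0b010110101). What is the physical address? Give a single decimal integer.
vaddr = 181 = 0b010110101
Split: l1_idx=2, l2_idx=6, offset=5
L1[2] = 3
L2[3][6] = 68
paddr = 68 * 8 + 5 = 549

Answer: 549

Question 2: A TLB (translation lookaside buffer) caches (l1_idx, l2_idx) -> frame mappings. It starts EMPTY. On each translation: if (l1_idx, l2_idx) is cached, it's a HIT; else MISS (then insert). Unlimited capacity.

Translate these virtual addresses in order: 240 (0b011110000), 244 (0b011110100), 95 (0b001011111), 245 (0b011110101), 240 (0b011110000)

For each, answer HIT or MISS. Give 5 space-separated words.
Answer: MISS HIT MISS HIT HIT

Derivation:
vaddr=240: (3,6) not in TLB -> MISS, insert
vaddr=244: (3,6) in TLB -> HIT
vaddr=95: (1,3) not in TLB -> MISS, insert
vaddr=245: (3,6) in TLB -> HIT
vaddr=240: (3,6) in TLB -> HIT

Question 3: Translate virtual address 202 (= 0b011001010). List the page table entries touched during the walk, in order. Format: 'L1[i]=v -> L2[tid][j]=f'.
vaddr = 202 = 0b011001010
Split: l1_idx=3, l2_idx=1, offset=2

Answer: L1[3]=1 -> L2[1][1]=60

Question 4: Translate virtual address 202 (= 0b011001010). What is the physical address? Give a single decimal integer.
vaddr = 202 = 0b011001010
Split: l1_idx=3, l2_idx=1, offset=2
L1[3] = 1
L2[1][1] = 60
paddr = 60 * 8 + 2 = 482

Answer: 482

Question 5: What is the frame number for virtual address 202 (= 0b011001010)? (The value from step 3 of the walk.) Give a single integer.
vaddr = 202: l1_idx=3, l2_idx=1
L1[3] = 1; L2[1][1] = 60

Answer: 60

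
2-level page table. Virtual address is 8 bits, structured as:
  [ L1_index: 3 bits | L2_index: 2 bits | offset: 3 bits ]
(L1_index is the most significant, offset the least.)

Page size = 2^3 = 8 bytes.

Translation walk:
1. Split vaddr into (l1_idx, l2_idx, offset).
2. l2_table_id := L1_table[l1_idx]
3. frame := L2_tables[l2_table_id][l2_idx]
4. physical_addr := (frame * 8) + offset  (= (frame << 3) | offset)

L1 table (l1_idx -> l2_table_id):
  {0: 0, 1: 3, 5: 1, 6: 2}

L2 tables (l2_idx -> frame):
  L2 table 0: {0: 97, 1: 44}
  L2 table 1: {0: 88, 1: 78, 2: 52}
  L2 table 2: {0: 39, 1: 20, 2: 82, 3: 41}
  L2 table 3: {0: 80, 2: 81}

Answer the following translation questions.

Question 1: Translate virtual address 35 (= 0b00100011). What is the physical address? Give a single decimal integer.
vaddr = 35 = 0b00100011
Split: l1_idx=1, l2_idx=0, offset=3
L1[1] = 3
L2[3][0] = 80
paddr = 80 * 8 + 3 = 643

Answer: 643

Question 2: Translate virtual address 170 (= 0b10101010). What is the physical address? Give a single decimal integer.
Answer: 626

Derivation:
vaddr = 170 = 0b10101010
Split: l1_idx=5, l2_idx=1, offset=2
L1[5] = 1
L2[1][1] = 78
paddr = 78 * 8 + 2 = 626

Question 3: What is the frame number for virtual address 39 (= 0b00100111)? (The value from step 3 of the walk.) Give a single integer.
Answer: 80

Derivation:
vaddr = 39: l1_idx=1, l2_idx=0
L1[1] = 3; L2[3][0] = 80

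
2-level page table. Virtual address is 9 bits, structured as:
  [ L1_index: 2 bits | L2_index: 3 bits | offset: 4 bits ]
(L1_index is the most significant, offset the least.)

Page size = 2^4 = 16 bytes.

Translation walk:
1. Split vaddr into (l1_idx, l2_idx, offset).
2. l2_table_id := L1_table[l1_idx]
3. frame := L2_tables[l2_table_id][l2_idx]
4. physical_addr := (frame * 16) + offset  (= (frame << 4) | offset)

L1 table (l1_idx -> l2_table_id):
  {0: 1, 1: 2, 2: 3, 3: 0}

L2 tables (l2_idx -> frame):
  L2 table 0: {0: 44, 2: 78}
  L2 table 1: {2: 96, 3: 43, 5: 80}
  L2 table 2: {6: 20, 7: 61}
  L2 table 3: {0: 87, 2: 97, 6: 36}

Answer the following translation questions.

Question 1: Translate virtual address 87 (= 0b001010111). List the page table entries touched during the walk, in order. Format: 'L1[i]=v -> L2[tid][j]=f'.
vaddr = 87 = 0b001010111
Split: l1_idx=0, l2_idx=5, offset=7

Answer: L1[0]=1 -> L2[1][5]=80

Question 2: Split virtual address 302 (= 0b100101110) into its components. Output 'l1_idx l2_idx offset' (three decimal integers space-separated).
vaddr = 302 = 0b100101110
  top 2 bits -> l1_idx = 2
  next 3 bits -> l2_idx = 2
  bottom 4 bits -> offset = 14

Answer: 2 2 14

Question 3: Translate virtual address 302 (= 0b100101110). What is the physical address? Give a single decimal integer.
Answer: 1566

Derivation:
vaddr = 302 = 0b100101110
Split: l1_idx=2, l2_idx=2, offset=14
L1[2] = 3
L2[3][2] = 97
paddr = 97 * 16 + 14 = 1566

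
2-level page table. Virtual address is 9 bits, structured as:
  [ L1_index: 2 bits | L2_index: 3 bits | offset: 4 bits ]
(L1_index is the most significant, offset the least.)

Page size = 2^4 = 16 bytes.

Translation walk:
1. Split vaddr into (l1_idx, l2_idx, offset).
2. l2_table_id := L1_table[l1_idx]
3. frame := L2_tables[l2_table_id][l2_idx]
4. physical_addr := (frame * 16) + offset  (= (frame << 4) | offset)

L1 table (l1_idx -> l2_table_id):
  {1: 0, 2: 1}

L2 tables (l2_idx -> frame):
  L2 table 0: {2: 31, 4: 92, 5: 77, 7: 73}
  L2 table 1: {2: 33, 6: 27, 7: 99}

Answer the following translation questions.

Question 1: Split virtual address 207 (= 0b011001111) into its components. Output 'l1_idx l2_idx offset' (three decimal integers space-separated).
vaddr = 207 = 0b011001111
  top 2 bits -> l1_idx = 1
  next 3 bits -> l2_idx = 4
  bottom 4 bits -> offset = 15

Answer: 1 4 15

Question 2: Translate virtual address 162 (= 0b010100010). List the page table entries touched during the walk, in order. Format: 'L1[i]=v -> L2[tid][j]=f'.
vaddr = 162 = 0b010100010
Split: l1_idx=1, l2_idx=2, offset=2

Answer: L1[1]=0 -> L2[0][2]=31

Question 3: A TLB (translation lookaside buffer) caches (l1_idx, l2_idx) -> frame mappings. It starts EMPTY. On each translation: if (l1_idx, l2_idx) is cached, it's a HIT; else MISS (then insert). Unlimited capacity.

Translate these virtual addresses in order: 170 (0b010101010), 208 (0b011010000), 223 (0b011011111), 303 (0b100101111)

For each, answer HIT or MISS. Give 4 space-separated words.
vaddr=170: (1,2) not in TLB -> MISS, insert
vaddr=208: (1,5) not in TLB -> MISS, insert
vaddr=223: (1,5) in TLB -> HIT
vaddr=303: (2,2) not in TLB -> MISS, insert

Answer: MISS MISS HIT MISS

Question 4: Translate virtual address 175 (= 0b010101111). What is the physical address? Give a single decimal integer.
Answer: 511

Derivation:
vaddr = 175 = 0b010101111
Split: l1_idx=1, l2_idx=2, offset=15
L1[1] = 0
L2[0][2] = 31
paddr = 31 * 16 + 15 = 511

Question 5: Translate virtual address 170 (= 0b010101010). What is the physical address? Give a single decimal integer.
Answer: 506

Derivation:
vaddr = 170 = 0b010101010
Split: l1_idx=1, l2_idx=2, offset=10
L1[1] = 0
L2[0][2] = 31
paddr = 31 * 16 + 10 = 506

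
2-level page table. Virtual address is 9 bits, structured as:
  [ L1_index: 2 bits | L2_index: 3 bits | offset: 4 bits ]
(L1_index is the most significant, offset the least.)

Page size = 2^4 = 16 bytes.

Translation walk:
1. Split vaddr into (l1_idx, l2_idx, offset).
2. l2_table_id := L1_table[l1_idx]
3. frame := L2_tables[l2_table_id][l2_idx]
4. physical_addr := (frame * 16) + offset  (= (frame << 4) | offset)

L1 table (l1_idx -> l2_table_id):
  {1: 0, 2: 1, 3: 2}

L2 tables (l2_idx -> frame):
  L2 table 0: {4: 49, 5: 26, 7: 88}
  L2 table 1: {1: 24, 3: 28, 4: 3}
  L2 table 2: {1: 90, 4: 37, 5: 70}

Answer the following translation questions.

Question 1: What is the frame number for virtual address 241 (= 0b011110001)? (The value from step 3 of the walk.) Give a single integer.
vaddr = 241: l1_idx=1, l2_idx=7
L1[1] = 0; L2[0][7] = 88

Answer: 88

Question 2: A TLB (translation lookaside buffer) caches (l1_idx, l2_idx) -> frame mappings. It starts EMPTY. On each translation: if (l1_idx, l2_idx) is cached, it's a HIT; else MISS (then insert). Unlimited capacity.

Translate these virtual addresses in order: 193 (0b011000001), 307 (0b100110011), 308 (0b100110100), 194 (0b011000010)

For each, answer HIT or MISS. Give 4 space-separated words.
vaddr=193: (1,4) not in TLB -> MISS, insert
vaddr=307: (2,3) not in TLB -> MISS, insert
vaddr=308: (2,3) in TLB -> HIT
vaddr=194: (1,4) in TLB -> HIT

Answer: MISS MISS HIT HIT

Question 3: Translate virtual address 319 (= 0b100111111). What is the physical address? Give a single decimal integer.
vaddr = 319 = 0b100111111
Split: l1_idx=2, l2_idx=3, offset=15
L1[2] = 1
L2[1][3] = 28
paddr = 28 * 16 + 15 = 463

Answer: 463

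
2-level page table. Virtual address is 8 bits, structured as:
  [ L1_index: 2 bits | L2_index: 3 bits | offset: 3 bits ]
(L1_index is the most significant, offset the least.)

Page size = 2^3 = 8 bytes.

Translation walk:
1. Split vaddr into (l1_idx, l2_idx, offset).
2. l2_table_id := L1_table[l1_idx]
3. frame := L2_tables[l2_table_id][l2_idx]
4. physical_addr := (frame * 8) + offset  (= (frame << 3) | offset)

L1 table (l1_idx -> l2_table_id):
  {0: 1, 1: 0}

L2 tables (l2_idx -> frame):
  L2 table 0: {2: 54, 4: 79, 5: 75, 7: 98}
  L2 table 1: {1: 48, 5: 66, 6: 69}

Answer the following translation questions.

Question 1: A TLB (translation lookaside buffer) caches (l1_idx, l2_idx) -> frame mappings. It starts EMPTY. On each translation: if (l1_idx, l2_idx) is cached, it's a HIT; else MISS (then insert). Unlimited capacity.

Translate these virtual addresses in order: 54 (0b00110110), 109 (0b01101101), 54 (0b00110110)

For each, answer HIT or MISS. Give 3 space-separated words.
vaddr=54: (0,6) not in TLB -> MISS, insert
vaddr=109: (1,5) not in TLB -> MISS, insert
vaddr=54: (0,6) in TLB -> HIT

Answer: MISS MISS HIT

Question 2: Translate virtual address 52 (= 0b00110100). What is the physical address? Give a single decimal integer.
vaddr = 52 = 0b00110100
Split: l1_idx=0, l2_idx=6, offset=4
L1[0] = 1
L2[1][6] = 69
paddr = 69 * 8 + 4 = 556

Answer: 556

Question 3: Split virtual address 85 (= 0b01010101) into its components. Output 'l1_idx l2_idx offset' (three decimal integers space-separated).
vaddr = 85 = 0b01010101
  top 2 bits -> l1_idx = 1
  next 3 bits -> l2_idx = 2
  bottom 3 bits -> offset = 5

Answer: 1 2 5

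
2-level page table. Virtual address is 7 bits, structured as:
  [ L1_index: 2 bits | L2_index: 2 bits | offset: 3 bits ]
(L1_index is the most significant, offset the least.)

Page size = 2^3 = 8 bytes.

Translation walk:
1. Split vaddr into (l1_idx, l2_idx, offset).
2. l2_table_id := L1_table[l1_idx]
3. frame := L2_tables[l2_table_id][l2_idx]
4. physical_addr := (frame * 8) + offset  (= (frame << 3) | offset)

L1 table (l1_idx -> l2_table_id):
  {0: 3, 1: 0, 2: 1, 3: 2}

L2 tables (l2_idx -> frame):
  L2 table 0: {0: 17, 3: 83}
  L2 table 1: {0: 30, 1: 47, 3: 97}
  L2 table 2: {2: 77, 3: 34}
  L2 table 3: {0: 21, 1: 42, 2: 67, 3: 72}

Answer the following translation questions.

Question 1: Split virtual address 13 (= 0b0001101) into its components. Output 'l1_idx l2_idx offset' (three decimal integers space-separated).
vaddr = 13 = 0b0001101
  top 2 bits -> l1_idx = 0
  next 2 bits -> l2_idx = 1
  bottom 3 bits -> offset = 5

Answer: 0 1 5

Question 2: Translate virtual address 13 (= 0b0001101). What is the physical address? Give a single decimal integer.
Answer: 341

Derivation:
vaddr = 13 = 0b0001101
Split: l1_idx=0, l2_idx=1, offset=5
L1[0] = 3
L2[3][1] = 42
paddr = 42 * 8 + 5 = 341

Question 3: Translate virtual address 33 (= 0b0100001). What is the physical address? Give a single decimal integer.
vaddr = 33 = 0b0100001
Split: l1_idx=1, l2_idx=0, offset=1
L1[1] = 0
L2[0][0] = 17
paddr = 17 * 8 + 1 = 137

Answer: 137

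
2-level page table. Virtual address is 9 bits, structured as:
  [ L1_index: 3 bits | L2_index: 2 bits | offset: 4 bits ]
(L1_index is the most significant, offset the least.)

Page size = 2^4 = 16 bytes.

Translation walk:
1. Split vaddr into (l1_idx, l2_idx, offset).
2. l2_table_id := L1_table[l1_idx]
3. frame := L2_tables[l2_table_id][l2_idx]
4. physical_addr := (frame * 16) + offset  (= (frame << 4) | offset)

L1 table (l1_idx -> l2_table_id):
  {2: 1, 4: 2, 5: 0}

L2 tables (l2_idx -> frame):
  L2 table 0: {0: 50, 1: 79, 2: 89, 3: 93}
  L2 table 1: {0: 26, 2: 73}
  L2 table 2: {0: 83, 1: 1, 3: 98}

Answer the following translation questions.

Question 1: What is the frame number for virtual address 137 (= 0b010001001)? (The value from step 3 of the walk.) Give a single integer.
vaddr = 137: l1_idx=2, l2_idx=0
L1[2] = 1; L2[1][0] = 26

Answer: 26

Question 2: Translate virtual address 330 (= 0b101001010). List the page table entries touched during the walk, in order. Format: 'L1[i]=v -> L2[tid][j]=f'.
vaddr = 330 = 0b101001010
Split: l1_idx=5, l2_idx=0, offset=10

Answer: L1[5]=0 -> L2[0][0]=50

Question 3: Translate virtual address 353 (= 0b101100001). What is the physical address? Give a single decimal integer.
Answer: 1425

Derivation:
vaddr = 353 = 0b101100001
Split: l1_idx=5, l2_idx=2, offset=1
L1[5] = 0
L2[0][2] = 89
paddr = 89 * 16 + 1 = 1425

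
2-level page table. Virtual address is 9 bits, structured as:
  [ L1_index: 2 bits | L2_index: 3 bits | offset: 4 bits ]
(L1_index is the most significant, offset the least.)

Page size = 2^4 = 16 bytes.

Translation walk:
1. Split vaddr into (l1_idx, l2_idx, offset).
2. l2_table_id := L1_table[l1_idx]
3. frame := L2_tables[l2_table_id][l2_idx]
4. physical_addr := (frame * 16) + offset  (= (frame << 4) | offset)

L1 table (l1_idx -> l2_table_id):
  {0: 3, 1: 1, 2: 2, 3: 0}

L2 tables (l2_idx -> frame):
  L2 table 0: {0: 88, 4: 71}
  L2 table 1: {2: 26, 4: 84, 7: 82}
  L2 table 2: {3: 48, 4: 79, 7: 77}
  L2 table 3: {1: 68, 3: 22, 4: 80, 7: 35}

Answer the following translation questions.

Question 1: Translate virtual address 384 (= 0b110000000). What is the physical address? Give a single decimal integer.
Answer: 1408

Derivation:
vaddr = 384 = 0b110000000
Split: l1_idx=3, l2_idx=0, offset=0
L1[3] = 0
L2[0][0] = 88
paddr = 88 * 16 + 0 = 1408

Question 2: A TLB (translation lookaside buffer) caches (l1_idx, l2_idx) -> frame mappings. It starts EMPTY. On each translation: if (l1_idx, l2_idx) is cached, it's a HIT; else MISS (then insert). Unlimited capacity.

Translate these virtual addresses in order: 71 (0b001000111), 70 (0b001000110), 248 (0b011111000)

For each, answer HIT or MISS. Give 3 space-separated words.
vaddr=71: (0,4) not in TLB -> MISS, insert
vaddr=70: (0,4) in TLB -> HIT
vaddr=248: (1,7) not in TLB -> MISS, insert

Answer: MISS HIT MISS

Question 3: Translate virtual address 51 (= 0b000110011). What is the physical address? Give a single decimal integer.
vaddr = 51 = 0b000110011
Split: l1_idx=0, l2_idx=3, offset=3
L1[0] = 3
L2[3][3] = 22
paddr = 22 * 16 + 3 = 355

Answer: 355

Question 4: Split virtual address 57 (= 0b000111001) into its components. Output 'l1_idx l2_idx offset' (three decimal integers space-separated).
vaddr = 57 = 0b000111001
  top 2 bits -> l1_idx = 0
  next 3 bits -> l2_idx = 3
  bottom 4 bits -> offset = 9

Answer: 0 3 9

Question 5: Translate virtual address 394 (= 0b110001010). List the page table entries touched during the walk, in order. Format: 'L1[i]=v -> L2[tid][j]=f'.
Answer: L1[3]=0 -> L2[0][0]=88

Derivation:
vaddr = 394 = 0b110001010
Split: l1_idx=3, l2_idx=0, offset=10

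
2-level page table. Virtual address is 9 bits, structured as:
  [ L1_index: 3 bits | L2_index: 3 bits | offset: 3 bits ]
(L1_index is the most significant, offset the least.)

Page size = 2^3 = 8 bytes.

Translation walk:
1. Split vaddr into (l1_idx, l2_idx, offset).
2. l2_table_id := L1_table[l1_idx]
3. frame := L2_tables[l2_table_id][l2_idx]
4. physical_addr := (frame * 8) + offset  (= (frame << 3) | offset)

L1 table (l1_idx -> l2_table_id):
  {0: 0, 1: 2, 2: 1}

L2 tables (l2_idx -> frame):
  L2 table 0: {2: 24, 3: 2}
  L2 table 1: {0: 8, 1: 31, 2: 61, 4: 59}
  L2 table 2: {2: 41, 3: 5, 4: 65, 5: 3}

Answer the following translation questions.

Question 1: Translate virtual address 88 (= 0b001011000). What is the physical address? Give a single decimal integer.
vaddr = 88 = 0b001011000
Split: l1_idx=1, l2_idx=3, offset=0
L1[1] = 2
L2[2][3] = 5
paddr = 5 * 8 + 0 = 40

Answer: 40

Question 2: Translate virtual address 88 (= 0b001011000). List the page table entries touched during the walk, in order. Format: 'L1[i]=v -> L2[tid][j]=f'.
vaddr = 88 = 0b001011000
Split: l1_idx=1, l2_idx=3, offset=0

Answer: L1[1]=2 -> L2[2][3]=5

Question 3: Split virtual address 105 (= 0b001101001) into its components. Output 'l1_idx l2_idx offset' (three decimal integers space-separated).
vaddr = 105 = 0b001101001
  top 3 bits -> l1_idx = 1
  next 3 bits -> l2_idx = 5
  bottom 3 bits -> offset = 1

Answer: 1 5 1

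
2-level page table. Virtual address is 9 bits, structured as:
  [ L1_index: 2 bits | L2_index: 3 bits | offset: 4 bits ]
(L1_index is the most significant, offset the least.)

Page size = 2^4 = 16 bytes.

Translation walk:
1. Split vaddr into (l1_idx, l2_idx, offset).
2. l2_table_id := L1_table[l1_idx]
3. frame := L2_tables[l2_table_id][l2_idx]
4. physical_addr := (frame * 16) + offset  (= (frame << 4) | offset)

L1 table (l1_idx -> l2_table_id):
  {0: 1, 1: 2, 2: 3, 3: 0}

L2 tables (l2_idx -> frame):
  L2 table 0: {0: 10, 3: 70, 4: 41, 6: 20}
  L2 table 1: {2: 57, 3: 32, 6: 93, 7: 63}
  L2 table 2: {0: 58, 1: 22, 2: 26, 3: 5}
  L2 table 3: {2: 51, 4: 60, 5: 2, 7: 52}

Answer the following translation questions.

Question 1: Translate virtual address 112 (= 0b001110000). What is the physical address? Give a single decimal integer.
Answer: 1008

Derivation:
vaddr = 112 = 0b001110000
Split: l1_idx=0, l2_idx=7, offset=0
L1[0] = 1
L2[1][7] = 63
paddr = 63 * 16 + 0 = 1008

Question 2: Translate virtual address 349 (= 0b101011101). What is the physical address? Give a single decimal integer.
vaddr = 349 = 0b101011101
Split: l1_idx=2, l2_idx=5, offset=13
L1[2] = 3
L2[3][5] = 2
paddr = 2 * 16 + 13 = 45

Answer: 45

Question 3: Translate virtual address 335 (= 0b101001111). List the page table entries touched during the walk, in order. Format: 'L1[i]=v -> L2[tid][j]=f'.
Answer: L1[2]=3 -> L2[3][4]=60

Derivation:
vaddr = 335 = 0b101001111
Split: l1_idx=2, l2_idx=4, offset=15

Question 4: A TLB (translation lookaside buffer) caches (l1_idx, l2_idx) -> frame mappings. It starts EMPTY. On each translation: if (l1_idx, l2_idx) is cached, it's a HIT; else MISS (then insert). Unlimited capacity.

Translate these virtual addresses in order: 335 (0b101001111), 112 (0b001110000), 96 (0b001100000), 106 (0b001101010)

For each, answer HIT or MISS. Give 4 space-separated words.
vaddr=335: (2,4) not in TLB -> MISS, insert
vaddr=112: (0,7) not in TLB -> MISS, insert
vaddr=96: (0,6) not in TLB -> MISS, insert
vaddr=106: (0,6) in TLB -> HIT

Answer: MISS MISS MISS HIT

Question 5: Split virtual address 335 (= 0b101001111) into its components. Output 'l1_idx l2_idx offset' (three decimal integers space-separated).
Answer: 2 4 15

Derivation:
vaddr = 335 = 0b101001111
  top 2 bits -> l1_idx = 2
  next 3 bits -> l2_idx = 4
  bottom 4 bits -> offset = 15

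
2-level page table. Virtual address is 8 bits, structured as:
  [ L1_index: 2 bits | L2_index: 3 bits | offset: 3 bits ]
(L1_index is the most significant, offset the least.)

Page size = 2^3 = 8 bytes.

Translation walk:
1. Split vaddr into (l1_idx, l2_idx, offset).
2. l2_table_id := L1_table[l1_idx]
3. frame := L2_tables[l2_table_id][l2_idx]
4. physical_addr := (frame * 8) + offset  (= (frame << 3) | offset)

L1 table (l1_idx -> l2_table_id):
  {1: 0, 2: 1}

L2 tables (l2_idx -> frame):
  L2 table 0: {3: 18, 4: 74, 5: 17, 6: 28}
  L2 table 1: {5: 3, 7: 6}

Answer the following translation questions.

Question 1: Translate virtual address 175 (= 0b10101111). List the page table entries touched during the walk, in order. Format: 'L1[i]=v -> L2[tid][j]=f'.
Answer: L1[2]=1 -> L2[1][5]=3

Derivation:
vaddr = 175 = 0b10101111
Split: l1_idx=2, l2_idx=5, offset=7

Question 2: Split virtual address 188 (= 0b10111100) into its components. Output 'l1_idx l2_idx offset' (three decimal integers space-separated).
vaddr = 188 = 0b10111100
  top 2 bits -> l1_idx = 2
  next 3 bits -> l2_idx = 7
  bottom 3 bits -> offset = 4

Answer: 2 7 4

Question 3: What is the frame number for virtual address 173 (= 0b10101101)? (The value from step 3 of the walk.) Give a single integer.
Answer: 3

Derivation:
vaddr = 173: l1_idx=2, l2_idx=5
L1[2] = 1; L2[1][5] = 3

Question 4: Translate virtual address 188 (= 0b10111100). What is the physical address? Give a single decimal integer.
Answer: 52

Derivation:
vaddr = 188 = 0b10111100
Split: l1_idx=2, l2_idx=7, offset=4
L1[2] = 1
L2[1][7] = 6
paddr = 6 * 8 + 4 = 52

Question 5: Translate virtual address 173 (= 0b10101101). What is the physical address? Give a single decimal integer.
vaddr = 173 = 0b10101101
Split: l1_idx=2, l2_idx=5, offset=5
L1[2] = 1
L2[1][5] = 3
paddr = 3 * 8 + 5 = 29

Answer: 29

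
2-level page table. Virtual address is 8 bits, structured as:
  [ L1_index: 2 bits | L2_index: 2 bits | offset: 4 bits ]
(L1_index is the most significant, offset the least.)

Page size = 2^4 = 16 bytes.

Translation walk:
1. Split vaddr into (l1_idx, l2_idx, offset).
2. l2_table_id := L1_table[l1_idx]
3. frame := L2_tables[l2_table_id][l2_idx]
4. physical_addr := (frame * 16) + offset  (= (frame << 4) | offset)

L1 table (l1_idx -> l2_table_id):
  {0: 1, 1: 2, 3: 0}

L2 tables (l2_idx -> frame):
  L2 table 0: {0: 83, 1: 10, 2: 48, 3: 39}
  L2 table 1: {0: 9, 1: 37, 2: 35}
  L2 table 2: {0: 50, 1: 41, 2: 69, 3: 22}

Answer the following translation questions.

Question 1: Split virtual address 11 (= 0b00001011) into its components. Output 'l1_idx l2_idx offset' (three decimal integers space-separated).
Answer: 0 0 11

Derivation:
vaddr = 11 = 0b00001011
  top 2 bits -> l1_idx = 0
  next 2 bits -> l2_idx = 0
  bottom 4 bits -> offset = 11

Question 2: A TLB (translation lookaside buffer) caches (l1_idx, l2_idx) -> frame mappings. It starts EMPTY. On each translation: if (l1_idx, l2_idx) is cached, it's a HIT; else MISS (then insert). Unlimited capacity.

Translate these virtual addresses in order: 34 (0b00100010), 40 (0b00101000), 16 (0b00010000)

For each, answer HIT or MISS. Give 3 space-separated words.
Answer: MISS HIT MISS

Derivation:
vaddr=34: (0,2) not in TLB -> MISS, insert
vaddr=40: (0,2) in TLB -> HIT
vaddr=16: (0,1) not in TLB -> MISS, insert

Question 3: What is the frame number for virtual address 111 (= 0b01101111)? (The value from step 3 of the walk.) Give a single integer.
Answer: 69

Derivation:
vaddr = 111: l1_idx=1, l2_idx=2
L1[1] = 2; L2[2][2] = 69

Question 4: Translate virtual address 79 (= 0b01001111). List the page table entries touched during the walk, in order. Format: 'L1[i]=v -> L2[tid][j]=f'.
vaddr = 79 = 0b01001111
Split: l1_idx=1, l2_idx=0, offset=15

Answer: L1[1]=2 -> L2[2][0]=50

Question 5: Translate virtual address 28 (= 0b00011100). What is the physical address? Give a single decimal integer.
Answer: 604

Derivation:
vaddr = 28 = 0b00011100
Split: l1_idx=0, l2_idx=1, offset=12
L1[0] = 1
L2[1][1] = 37
paddr = 37 * 16 + 12 = 604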